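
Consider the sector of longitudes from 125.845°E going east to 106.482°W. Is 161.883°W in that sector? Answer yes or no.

Yes

Band width going east from +125.845° to -106.482°: ((-106.482 − 125.845) mod 360) = 127.673°.
Offset of -161.883° east of the west edge: ((-161.883 − 125.845) mod 360) = 72.272°.
72.272° ≤ 127.673° ⇒ inside.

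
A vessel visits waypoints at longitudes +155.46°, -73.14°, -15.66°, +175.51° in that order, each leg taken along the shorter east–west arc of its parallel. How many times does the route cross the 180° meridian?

Leg 1: +155.46° → -73.14°, shortest Δλ = 131.4° (east) — crosses 180°.
Leg 2: -73.14° → -15.66°, shortest Δλ = 57.48° (east) — does not cross 180°.
Leg 3: -15.66° → +175.51°, shortest Δλ = -168.83° (west) — crosses 180°.
Total crossings: 2.

2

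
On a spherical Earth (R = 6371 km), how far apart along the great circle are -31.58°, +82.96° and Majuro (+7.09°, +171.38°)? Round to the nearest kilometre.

Δλ = 171.38 − 82.96 = 88.42°.
Δφ = 7.09 − -31.58 = 38.67°.
a = sin²(Δφ/2) + cos φ₁ · cos φ₂ · sin²(Δλ/2) = 0.520664.
c = 2·atan2(√a, √(1−a)) = 1.61214 rad → d = 6371·c ≈ 10270.92 km.

10271 km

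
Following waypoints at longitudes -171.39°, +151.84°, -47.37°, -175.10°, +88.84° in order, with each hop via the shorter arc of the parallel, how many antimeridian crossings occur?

Leg 1: -171.39° → +151.84°, shortest Δλ = -36.77° (west) — crosses 180°.
Leg 2: +151.84° → -47.37°, shortest Δλ = 160.79° (east) — crosses 180°.
Leg 3: -47.37° → -175.10°, shortest Δλ = -127.73° (west) — does not cross 180°.
Leg 4: -175.10° → +88.84°, shortest Δλ = -96.06° (west) — crosses 180°.
Total crossings: 3.

3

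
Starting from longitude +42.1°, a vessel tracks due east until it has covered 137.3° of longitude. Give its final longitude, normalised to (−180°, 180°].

Start at +42.1°; shift +137.3° → +179.4°.
+179.4° already lies in (−180°, 180°].

+179.4°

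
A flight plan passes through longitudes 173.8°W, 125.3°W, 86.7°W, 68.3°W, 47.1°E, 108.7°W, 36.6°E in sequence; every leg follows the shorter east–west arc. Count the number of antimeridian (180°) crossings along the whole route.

0

Leg 1: -173.8° → -125.3°, shortest Δλ = 48.5° (east) — does not cross 180°.
Leg 2: -125.3° → -86.7°, shortest Δλ = 38.6° (east) — does not cross 180°.
Leg 3: -86.7° → -68.3°, shortest Δλ = 18.4° (east) — does not cross 180°.
Leg 4: -68.3° → +47.1°, shortest Δλ = 115.4° (east) — does not cross 180°.
Leg 5: +47.1° → -108.7°, shortest Δλ = -155.8° (west) — does not cross 180°.
Leg 6: -108.7° → +36.6°, shortest Δλ = 145.3° (east) — does not cross 180°.
Total crossings: 0.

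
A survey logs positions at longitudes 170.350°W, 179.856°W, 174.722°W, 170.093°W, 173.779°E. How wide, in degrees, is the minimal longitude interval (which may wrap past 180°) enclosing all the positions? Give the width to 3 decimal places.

Sort the longitudes: -179.856°, -174.722°, -170.350°, -170.093°, +173.779°.
Eastward gaps between consecutive values (wrapping around): 5.134°, 4.372°, 0.257°, 343.872°, 6.365°.
Largest gap = 343.872° ⇒ minimal covering band is its complement: 360° − 343.872° = 16.128°.
Band runs from +173.779° eastward to -170.093°, crossing the antimeridian.

16.128°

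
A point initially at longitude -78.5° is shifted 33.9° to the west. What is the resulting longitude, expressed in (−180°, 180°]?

-112.4°

Start at -78.5°; shift −33.9° → -112.4°.
-112.4° already lies in (−180°, 180°].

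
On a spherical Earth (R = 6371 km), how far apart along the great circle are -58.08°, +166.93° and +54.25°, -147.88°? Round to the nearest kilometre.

Δλ = -147.88 − 166.93 = -314.81°; wrapped into (−180°, 180°]: 45.19°.
Δφ = 54.25 − -58.08 = 112.33°.
a = sin²(Δφ/2) + cos φ₁ · cos φ₂ · sin²(Δλ/2) = 0.735572.
c = 2·atan2(√a, √(1−a)) = 2.06138 rad → d = 6371·c ≈ 13133.08 km.

13133 km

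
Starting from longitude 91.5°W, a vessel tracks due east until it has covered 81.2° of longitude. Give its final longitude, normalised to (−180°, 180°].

Start at -91.5°; shift +81.2° → -10.3°.
-10.3° already lies in (−180°, 180°].

10.3°W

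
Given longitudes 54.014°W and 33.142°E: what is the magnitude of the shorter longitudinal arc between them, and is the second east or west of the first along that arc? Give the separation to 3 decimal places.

87.156° east

Raw difference: 33.142 − -54.014 = 87.156°.
Normalise into (−180°, 180°]: 87.156° stays 87.156°.
Positive ⇒ the second point lies to the east; separation 87.156°.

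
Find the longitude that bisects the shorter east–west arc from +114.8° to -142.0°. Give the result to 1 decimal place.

+166.4°

Signed shortest Δλ from +114.8° to -142.0° is +103.2°.
Midpoint longitude = +114.8° + (+103.2°)/2 = +114.8° + 51.6° = +166.4°.
(The naïve average (+114.8 + -142.0)/2 = -13.6° is on the wrong side of the globe.)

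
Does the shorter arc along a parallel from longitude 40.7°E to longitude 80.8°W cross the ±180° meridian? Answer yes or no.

Signed shortest Δλ = ((-80.8 − 40.7 + 180) mod 360) − 180 = -121.5°.
Going west by 121.5° from +40.7° reaches -80.8° without touching 180°.

No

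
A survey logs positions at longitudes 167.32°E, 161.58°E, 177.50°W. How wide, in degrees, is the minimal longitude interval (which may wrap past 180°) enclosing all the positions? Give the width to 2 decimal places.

Sort the longitudes: -177.50°, +161.58°, +167.32°.
Eastward gaps between consecutive values (wrapping around): 339.08°, 5.74°, 15.18°.
Largest gap = 339.08° ⇒ minimal covering band is its complement: 360° − 339.08° = 20.92°.
Band runs from +161.58° eastward to -177.50°, crossing the antimeridian.

20.92°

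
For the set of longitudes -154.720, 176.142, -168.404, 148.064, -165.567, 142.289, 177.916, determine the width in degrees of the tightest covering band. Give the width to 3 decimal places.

Sort the longitudes: -168.404°, -165.567°, -154.720°, +142.289°, +148.064°, +176.142°, +177.916°.
Eastward gaps between consecutive values (wrapping around): 2.837°, 10.847°, 297.009°, 5.775°, 28.078°, 1.774°, 13.680°.
Largest gap = 297.009° ⇒ minimal covering band is its complement: 360° − 297.009° = 62.991°.
Band runs from +142.289° eastward to -154.720°, crossing the antimeridian.

62.991°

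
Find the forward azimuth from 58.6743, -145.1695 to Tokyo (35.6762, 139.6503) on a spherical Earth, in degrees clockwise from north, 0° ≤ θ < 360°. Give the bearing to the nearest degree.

279°

Δλ = 139.6503 − -145.1695 = 284.8198°; wrapped into (−180°, 180°]: -75.1802°.
θ = atan2( sin Δλ · cos φ₂ , cos φ₁ · sin φ₂ − sin φ₁ · cos φ₂ · cos Δλ )
  = atan2(-0.78530, 0.12572) = -80.905° → normalised to [0°, 360°): 279.095°.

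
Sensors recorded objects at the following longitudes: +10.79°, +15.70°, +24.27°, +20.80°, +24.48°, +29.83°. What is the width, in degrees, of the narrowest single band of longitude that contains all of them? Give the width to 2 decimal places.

19.04°

Sort the longitudes: +10.79°, +15.70°, +20.80°, +24.27°, +24.48°, +29.83°.
Eastward gaps between consecutive values (wrapping around): 4.91°, 5.10°, 3.47°, 0.21°, 5.35°, 340.96°.
Largest gap = 340.96° ⇒ minimal covering band is its complement: 360° − 340.96° = 19.04°.
Band runs from +10.79° eastward to +29.83°.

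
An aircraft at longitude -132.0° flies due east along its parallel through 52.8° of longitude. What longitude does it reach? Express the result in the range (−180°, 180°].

-79.2°

Start at -132.0°; shift +52.8° → -79.2°.
-79.2° already lies in (−180°, 180°].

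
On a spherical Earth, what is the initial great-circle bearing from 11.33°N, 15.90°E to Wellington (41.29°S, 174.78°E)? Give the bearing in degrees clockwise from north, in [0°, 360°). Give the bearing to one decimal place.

152.0°

Δλ = 174.78 − 15.90 = 158.88°.
θ = atan2( sin Δλ · cos φ₂ , cos φ₁ · sin φ₂ − sin φ₁ · cos φ₂ · cos Δλ )
  = atan2(0.27074, -0.50931) = 152.006° → normalised to [0°, 360°): 152.006°.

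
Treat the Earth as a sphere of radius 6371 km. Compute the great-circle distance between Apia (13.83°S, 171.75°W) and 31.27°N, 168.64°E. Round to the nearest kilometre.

Δλ = 168.64 − -171.75 = 340.39°; wrapped into (−180°, 180°]: -19.61°.
Δφ = 31.27 − -13.83 = 45.10°.
a = sin²(Δφ/2) + cos φ₁ · cos φ₂ · sin²(Δλ/2) = 0.171133.
c = 2·atan2(√a, √(1−a)) = 0.85299 rad → d = 6371·c ≈ 5434.40 km.

5434 km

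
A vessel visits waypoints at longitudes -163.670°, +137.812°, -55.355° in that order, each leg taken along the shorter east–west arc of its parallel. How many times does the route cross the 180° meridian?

2

Leg 1: -163.670° → +137.812°, shortest Δλ = -58.518° (west) — crosses 180°.
Leg 2: +137.812° → -55.355°, shortest Δλ = 166.833° (east) — crosses 180°.
Total crossings: 2.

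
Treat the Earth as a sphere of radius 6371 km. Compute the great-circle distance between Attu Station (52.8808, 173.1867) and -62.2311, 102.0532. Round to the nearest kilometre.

Δλ = 102.0532 − 173.1867 = -71.1335°.
Δφ = -62.2311 − 52.8808 = -115.1119°.
a = sin²(Δφ/2) + cos φ₁ · cos φ₂ · sin²(Δλ/2) = 0.807316.
c = 2·atan2(√a, √(1−a)) = 2.23272 rad → d = 6371·c ≈ 14224.64 km.

14225 km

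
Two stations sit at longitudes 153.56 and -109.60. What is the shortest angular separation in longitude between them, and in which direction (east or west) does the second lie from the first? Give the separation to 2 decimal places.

Raw difference: -109.60 − 153.56 = -263.16°.
Normalise into (−180°, 180°]: -263.16° + 360° = 96.84°.
Positive ⇒ the second point lies to the east; separation 96.84°.

96.84° east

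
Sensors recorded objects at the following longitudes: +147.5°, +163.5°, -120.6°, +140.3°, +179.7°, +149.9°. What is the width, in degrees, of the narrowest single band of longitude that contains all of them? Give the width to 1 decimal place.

99.1°

Sort the longitudes: -120.6°, +140.3°, +147.5°, +149.9°, +163.5°, +179.7°.
Eastward gaps between consecutive values (wrapping around): 260.9°, 7.2°, 2.4°, 13.6°, 16.2°, 59.7°.
Largest gap = 260.9° ⇒ minimal covering band is its complement: 360° − 260.9° = 99.1°.
Band runs from +140.3° eastward to -120.6°, crossing the antimeridian.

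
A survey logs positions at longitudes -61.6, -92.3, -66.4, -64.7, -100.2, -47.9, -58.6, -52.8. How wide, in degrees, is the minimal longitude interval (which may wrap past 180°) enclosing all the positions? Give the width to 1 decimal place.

52.3°

Sort the longitudes: -100.2°, -92.3°, -66.4°, -64.7°, -61.6°, -58.6°, -52.8°, -47.9°.
Eastward gaps between consecutive values (wrapping around): 7.9°, 25.9°, 1.7°, 3.1°, 3.0°, 5.8°, 4.9°, 307.7°.
Largest gap = 307.7° ⇒ minimal covering band is its complement: 360° − 307.7° = 52.3°.
Band runs from -100.2° eastward to -47.9°.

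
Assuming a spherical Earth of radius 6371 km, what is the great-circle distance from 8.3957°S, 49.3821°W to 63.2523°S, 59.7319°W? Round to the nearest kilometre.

Δλ = -59.7319 − -49.3821 = -10.3498°.
Δφ = -63.2523 − -8.3957 = -54.8566°.
a = sin²(Δφ/2) + cos φ₁ · cos φ₂ · sin²(Δλ/2) = 0.215810.
c = 2·atan2(√a, √(1−a)) = 0.96626 rad → d = 6371·c ≈ 6156.04 km.

6156 km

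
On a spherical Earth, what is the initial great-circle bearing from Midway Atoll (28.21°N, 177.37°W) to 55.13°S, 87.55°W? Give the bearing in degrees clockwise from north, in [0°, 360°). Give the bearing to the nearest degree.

142°

Δλ = -87.55 − -177.37 = 89.82°.
θ = atan2( sin Δλ · cos φ₂ , cos φ₁ · sin φ₂ − sin φ₁ · cos φ₂ · cos Δλ )
  = atan2(0.57171, -0.72385) = 141.697° → normalised to [0°, 360°): 141.697°.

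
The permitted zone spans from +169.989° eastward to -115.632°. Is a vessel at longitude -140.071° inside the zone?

Yes

Band width going east from +169.989° to -115.632°: ((-115.632 − 169.989) mod 360) = 74.379°.
Offset of -140.071° east of the west edge: ((-140.071 − 169.989) mod 360) = 49.940°.
49.940° ≤ 74.379° ⇒ inside.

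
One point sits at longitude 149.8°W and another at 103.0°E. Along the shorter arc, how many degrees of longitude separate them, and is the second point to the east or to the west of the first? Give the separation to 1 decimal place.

Raw difference: 103.0 − -149.8 = 252.8°.
Normalise into (−180°, 180°]: 252.8° − 360° = -107.2°.
Negative ⇒ the second point lies to the west; separation 107.2°.

107.2° west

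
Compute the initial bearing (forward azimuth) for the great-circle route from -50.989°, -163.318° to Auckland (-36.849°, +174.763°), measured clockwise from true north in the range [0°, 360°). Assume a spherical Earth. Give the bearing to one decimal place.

Δλ = 174.763 − -163.318 = 338.081°; wrapped into (−180°, 180°]: -21.919°.
θ = atan2( sin Δλ · cos φ₂ , cos φ₁ · sin φ₂ − sin φ₁ · cos φ₂ · cos Δλ )
  = atan2(-0.29872, 0.19934) = -56.284° → normalised to [0°, 360°): 303.716°.

303.7°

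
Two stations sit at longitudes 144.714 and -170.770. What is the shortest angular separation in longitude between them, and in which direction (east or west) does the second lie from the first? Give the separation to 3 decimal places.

Raw difference: -170.770 − 144.714 = -315.484°.
Normalise into (−180°, 180°]: -315.484° + 360° = 44.516°.
Positive ⇒ the second point lies to the east; separation 44.516°.

44.516° east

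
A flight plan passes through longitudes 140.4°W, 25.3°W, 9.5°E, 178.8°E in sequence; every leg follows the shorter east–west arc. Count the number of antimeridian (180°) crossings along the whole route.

Leg 1: -140.4° → -25.3°, shortest Δλ = 115.1° (east) — does not cross 180°.
Leg 2: -25.3° → +9.5°, shortest Δλ = 34.8° (east) — does not cross 180°.
Leg 3: +9.5° → +178.8°, shortest Δλ = 169.3° (east) — does not cross 180°.
Total crossings: 0.

0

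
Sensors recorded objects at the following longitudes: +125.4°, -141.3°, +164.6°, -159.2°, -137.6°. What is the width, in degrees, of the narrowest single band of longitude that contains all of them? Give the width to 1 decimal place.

Sort the longitudes: -159.2°, -141.3°, -137.6°, +125.4°, +164.6°.
Eastward gaps between consecutive values (wrapping around): 17.9°, 3.7°, 263.0°, 39.2°, 36.2°.
Largest gap = 263.0° ⇒ minimal covering band is its complement: 360° − 263.0° = 97.0°.
Band runs from +125.4° eastward to -137.6°, crossing the antimeridian.

97.0°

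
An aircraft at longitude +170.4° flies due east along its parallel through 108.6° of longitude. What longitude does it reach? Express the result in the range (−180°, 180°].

-81.0°

Start at +170.4°; shift +108.6° → +279.0°.
+279.0° lies outside (−180°, 180°]; subtract 360° → -81.0°.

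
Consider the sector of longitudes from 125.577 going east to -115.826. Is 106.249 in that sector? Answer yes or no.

No

Band width going east from +125.577° to -115.826°: ((-115.826 − 125.577) mod 360) = 118.597°.
Offset of +106.249° east of the west edge: ((106.249 − 125.577) mod 360) = 340.672°.
340.672° > 118.597° ⇒ outside.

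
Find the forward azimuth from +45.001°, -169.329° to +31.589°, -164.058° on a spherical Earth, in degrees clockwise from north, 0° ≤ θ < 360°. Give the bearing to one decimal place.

Δλ = -164.058 − -169.329 = 5.271°.
θ = atan2( sin Δλ · cos φ₂ , cos φ₁ · sin φ₂ − sin φ₁ · cos φ₂ · cos Δλ )
  = atan2(0.07825, -0.22940) = 161.164° → normalised to [0°, 360°): 161.164°.

161.2°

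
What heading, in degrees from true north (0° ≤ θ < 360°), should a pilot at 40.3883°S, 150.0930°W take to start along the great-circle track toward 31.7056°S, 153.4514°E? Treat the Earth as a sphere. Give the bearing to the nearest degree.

262°

Δλ = 153.4514 − -150.0930 = 303.5444°; wrapped into (−180°, 180°]: -56.4556°.
θ = atan2( sin Δλ · cos φ₂ , cos φ₁ · sin φ₂ − sin φ₁ · cos φ₂ · cos Δλ )
  = atan2(-0.70907, -0.09568) = -97.685° → normalised to [0°, 360°): 262.315°.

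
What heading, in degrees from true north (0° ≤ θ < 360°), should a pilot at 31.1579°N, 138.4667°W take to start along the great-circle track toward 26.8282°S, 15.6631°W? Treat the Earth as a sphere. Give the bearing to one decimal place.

Δλ = -15.6631 − -138.4667 = 122.8036°.
θ = atan2( sin Δλ · cos φ₂ , cos φ₁ · sin φ₂ − sin φ₁ · cos φ₂ · cos Δλ )
  = atan2(0.75006, -0.13608) = 100.283° → normalised to [0°, 360°): 100.283°.

100.3°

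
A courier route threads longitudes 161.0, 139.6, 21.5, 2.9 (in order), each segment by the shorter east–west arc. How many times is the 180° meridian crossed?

0

Leg 1: +161.0° → +139.6°, shortest Δλ = -21.4° (west) — does not cross 180°.
Leg 2: +139.6° → +21.5°, shortest Δλ = -118.1° (west) — does not cross 180°.
Leg 3: +21.5° → +2.9°, shortest Δλ = -18.6° (west) — does not cross 180°.
Total crossings: 0.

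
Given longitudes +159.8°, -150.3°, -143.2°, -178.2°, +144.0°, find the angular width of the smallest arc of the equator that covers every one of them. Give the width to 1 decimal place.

72.8°

Sort the longitudes: -178.2°, -150.3°, -143.2°, +144.0°, +159.8°.
Eastward gaps between consecutive values (wrapping around): 27.9°, 7.1°, 287.2°, 15.8°, 22.0°.
Largest gap = 287.2° ⇒ minimal covering band is its complement: 360° − 287.2° = 72.8°.
Band runs from +144.0° eastward to -143.2°, crossing the antimeridian.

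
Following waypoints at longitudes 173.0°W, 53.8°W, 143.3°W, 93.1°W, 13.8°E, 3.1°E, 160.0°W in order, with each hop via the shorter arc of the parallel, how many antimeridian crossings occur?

0

Leg 1: -173.0° → -53.8°, shortest Δλ = 119.2° (east) — does not cross 180°.
Leg 2: -53.8° → -143.3°, shortest Δλ = -89.5° (west) — does not cross 180°.
Leg 3: -143.3° → -93.1°, shortest Δλ = 50.2° (east) — does not cross 180°.
Leg 4: -93.1° → +13.8°, shortest Δλ = 106.9° (east) — does not cross 180°.
Leg 5: +13.8° → +3.1°, shortest Δλ = -10.7° (west) — does not cross 180°.
Leg 6: +3.1° → -160.0°, shortest Δλ = -163.1° (west) — does not cross 180°.
Total crossings: 0.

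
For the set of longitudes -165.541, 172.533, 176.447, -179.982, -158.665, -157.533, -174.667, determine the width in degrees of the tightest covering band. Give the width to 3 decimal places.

Sort the longitudes: -179.982°, -174.667°, -165.541°, -158.665°, -157.533°, +172.533°, +176.447°.
Eastward gaps between consecutive values (wrapping around): 5.315°, 9.126°, 6.876°, 1.132°, 330.066°, 3.914°, 3.571°.
Largest gap = 330.066° ⇒ minimal covering band is its complement: 360° − 330.066° = 29.934°.
Band runs from +172.533° eastward to -157.533°, crossing the antimeridian.

29.934°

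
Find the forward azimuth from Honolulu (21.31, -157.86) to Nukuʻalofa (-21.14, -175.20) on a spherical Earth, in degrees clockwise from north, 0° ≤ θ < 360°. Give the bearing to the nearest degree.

Δλ = -175.20 − -157.86 = -17.34°.
θ = atan2( sin Δλ · cos φ₂ , cos φ₁ · sin φ₂ − sin φ₁ · cos φ₂ · cos Δλ )
  = atan2(-0.27798, -0.65954) = -157.146° → normalised to [0°, 360°): 202.854°.

203°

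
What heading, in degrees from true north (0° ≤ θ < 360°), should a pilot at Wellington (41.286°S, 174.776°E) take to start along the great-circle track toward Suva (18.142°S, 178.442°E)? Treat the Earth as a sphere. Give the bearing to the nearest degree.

Δλ = 178.442 − 174.776 = 3.666°.
θ = atan2( sin Δλ · cos φ₂ , cos φ₁ · sin φ₂ − sin φ₁ · cos φ₂ · cos Δλ )
  = atan2(0.06076, 0.39176) = 8.816° → normalised to [0°, 360°): 8.816°.

9°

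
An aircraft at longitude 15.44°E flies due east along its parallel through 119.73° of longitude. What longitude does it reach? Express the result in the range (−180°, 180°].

135.17°E

Start at +15.44°; shift +119.73° → +135.17°.
+135.17° already lies in (−180°, 180°].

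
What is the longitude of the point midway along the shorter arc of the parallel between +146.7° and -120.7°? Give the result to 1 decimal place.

-167.0°

Signed shortest Δλ from +146.7° to -120.7° is +92.6°.
Midpoint longitude = +146.7° + (+92.6°)/2 = +146.7° + 46.3° = +193.0°.
Normalise into (−180°, 180°]: -167.0°.
(The naïve average (+146.7 + -120.7)/2 = 13.0° is on the wrong side of the globe.)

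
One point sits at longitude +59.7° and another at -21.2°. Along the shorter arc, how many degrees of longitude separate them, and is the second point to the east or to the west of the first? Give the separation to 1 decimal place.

Raw difference: -21.2 − 59.7 = -80.9°.
Normalise into (−180°, 180°]: -80.9° stays -80.9°.
Negative ⇒ the second point lies to the west; separation 80.9°.

80.9° west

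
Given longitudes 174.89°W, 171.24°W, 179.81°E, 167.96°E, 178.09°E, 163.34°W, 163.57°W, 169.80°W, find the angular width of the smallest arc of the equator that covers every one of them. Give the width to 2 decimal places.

28.70°

Sort the longitudes: -174.89°, -171.24°, -169.80°, -163.57°, -163.34°, +167.96°, +178.09°, +179.81°.
Eastward gaps between consecutive values (wrapping around): 3.65°, 1.44°, 6.23°, 0.23°, 331.30°, 10.13°, 1.72°, 5.30°.
Largest gap = 331.30° ⇒ minimal covering band is its complement: 360° − 331.30° = 28.70°.
Band runs from +167.96° eastward to -163.34°, crossing the antimeridian.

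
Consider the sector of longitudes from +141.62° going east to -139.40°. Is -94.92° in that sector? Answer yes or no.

No

Band width going east from +141.62° to -139.40°: ((-139.40 − 141.62) mod 360) = 78.98°.
Offset of -94.92° east of the west edge: ((-94.92 − 141.62) mod 360) = 123.46°.
123.46° > 78.98° ⇒ outside.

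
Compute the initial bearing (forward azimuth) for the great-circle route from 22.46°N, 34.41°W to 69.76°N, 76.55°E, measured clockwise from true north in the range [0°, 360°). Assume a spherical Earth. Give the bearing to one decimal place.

Δλ = 76.55 − -34.41 = 110.96°.
θ = atan2( sin Δλ · cos φ₂ , cos φ₁ · sin φ₂ − sin φ₁ · cos φ₂ · cos Δλ )
  = atan2(0.32306, 0.91436) = 19.459° → normalised to [0°, 360°): 19.459°.

19.5°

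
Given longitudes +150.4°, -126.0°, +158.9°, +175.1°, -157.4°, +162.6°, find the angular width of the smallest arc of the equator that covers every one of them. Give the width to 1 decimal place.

Sort the longitudes: -157.4°, -126.0°, +150.4°, +158.9°, +162.6°, +175.1°.
Eastward gaps between consecutive values (wrapping around): 31.4°, 276.4°, 8.5°, 3.7°, 12.5°, 27.5°.
Largest gap = 276.4° ⇒ minimal covering band is its complement: 360° − 276.4° = 83.6°.
Band runs from +150.4° eastward to -126.0°, crossing the antimeridian.

83.6°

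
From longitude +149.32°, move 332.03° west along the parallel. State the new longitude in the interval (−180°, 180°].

Start at +149.32°; shift −332.03° → -182.71°.
-182.71° lies outside (−180°, 180°]; add 360° → +177.29°.

+177.29°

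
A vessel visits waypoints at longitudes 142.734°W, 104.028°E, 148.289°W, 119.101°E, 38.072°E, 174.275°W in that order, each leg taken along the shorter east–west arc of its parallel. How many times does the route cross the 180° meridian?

4

Leg 1: -142.734° → +104.028°, shortest Δλ = -113.238° (west) — crosses 180°.
Leg 2: +104.028° → -148.289°, shortest Δλ = 107.683° (east) — crosses 180°.
Leg 3: -148.289° → +119.101°, shortest Δλ = -92.61° (west) — crosses 180°.
Leg 4: +119.101° → +38.072°, shortest Δλ = -81.029° (west) — does not cross 180°.
Leg 5: +38.072° → -174.275°, shortest Δλ = 147.653° (east) — crosses 180°.
Total crossings: 4.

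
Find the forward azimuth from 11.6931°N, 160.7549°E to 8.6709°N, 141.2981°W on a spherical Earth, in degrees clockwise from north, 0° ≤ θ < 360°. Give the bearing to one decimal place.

Δλ = -141.2981 − 160.7549 = -302.0530°; wrapped into (−180°, 180°]: 57.9470°.
θ = atan2( sin Δλ · cos φ₂ , cos φ₁ · sin φ₂ − sin φ₁ · cos φ₂ · cos Δλ )
  = atan2(0.83787, 0.04130) = 87.178° → normalised to [0°, 360°): 87.178°.

87.2°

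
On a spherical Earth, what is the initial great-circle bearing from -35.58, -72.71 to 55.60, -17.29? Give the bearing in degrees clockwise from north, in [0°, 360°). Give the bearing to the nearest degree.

Δλ = -17.29 − -72.71 = 55.42°.
θ = atan2( sin Δλ · cos φ₂ , cos φ₁ · sin φ₂ − sin φ₁ · cos φ₂ · cos Δλ )
  = atan2(0.46516, 0.85764) = 28.474° → normalised to [0°, 360°): 28.474°.

28°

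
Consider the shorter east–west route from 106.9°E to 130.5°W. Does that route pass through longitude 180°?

Yes

Naïve |-130.5 − 106.9| = 237.4° > 180°, so the shorter arc goes the other way round — across 180°.
Signed shortest Δλ = ((-130.5 − 106.9 + 180) mod 360) − 180 = 122.6°.
Going east by 122.6° from +106.9° passes through 180° before reaching -130.5°.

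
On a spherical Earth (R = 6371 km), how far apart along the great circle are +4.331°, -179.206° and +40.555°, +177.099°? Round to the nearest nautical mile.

2184 nmi

Δλ = 177.099 − -179.206 = 356.305°; wrapped into (−180°, 180°]: -3.695°.
Δφ = 40.555 − 4.331 = 36.224°.
a = sin²(Δφ/2) + cos φ₁ · cos φ₂ · sin²(Δλ/2) = 0.097431.
c = 2·atan2(√a, √(1−a)) = 0.63489 rad → d = 6371·c ≈ 4044.87 km ≈ 2184.06 nmi.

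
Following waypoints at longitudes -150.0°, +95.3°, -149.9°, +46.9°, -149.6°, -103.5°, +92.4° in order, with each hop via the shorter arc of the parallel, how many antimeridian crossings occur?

5

Leg 1: -150.0° → +95.3°, shortest Δλ = -114.7° (west) — crosses 180°.
Leg 2: +95.3° → -149.9°, shortest Δλ = 114.8° (east) — crosses 180°.
Leg 3: -149.9° → +46.9°, shortest Δλ = -163.2° (west) — crosses 180°.
Leg 4: +46.9° → -149.6°, shortest Δλ = 163.5° (east) — crosses 180°.
Leg 5: -149.6° → -103.5°, shortest Δλ = 46.1° (east) — does not cross 180°.
Leg 6: -103.5° → +92.4°, shortest Δλ = -164.1° (west) — crosses 180°.
Total crossings: 5.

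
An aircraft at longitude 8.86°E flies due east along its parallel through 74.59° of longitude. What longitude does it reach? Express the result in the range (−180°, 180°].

Start at +8.86°; shift +74.59° → +83.45°.
+83.45° already lies in (−180°, 180°].

83.45°E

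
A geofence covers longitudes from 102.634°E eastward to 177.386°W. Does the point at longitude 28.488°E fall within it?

Band width going east from +102.634° to -177.386°: ((-177.386 − 102.634) mod 360) = 79.980°.
Offset of +28.488° east of the west edge: ((28.488 − 102.634) mod 360) = 285.854°.
285.854° > 79.980° ⇒ outside.

No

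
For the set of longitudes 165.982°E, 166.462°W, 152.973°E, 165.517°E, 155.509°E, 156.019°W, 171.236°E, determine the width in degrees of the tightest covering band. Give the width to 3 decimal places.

51.008°

Sort the longitudes: -166.462°, -156.019°, +152.973°, +155.509°, +165.517°, +165.982°, +171.236°.
Eastward gaps between consecutive values (wrapping around): 10.443°, 308.992°, 2.536°, 10.008°, 0.465°, 5.254°, 22.302°.
Largest gap = 308.992° ⇒ minimal covering band is its complement: 360° − 308.992° = 51.008°.
Band runs from +152.973° eastward to -156.019°, crossing the antimeridian.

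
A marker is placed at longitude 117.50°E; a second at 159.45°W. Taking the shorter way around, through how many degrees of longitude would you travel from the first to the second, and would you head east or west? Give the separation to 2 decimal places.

83.05° east

Raw difference: -159.45 − 117.50 = -276.95°.
Normalise into (−180°, 180°]: -276.95° + 360° = 83.05°.
Positive ⇒ the second point lies to the east; separation 83.05°.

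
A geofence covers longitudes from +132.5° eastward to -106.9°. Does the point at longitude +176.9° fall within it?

Yes

Band width going east from +132.5° to -106.9°: ((-106.9 − 132.5) mod 360) = 120.6°.
Offset of +176.9° east of the west edge: ((176.9 − 132.5) mod 360) = 44.4°.
44.4° ≤ 120.6° ⇒ inside.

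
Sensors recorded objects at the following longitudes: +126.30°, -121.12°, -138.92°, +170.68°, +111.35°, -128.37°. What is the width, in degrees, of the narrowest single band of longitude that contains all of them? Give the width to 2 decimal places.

127.53°

Sort the longitudes: -138.92°, -128.37°, -121.12°, +111.35°, +126.30°, +170.68°.
Eastward gaps between consecutive values (wrapping around): 10.55°, 7.25°, 232.47°, 14.95°, 44.38°, 50.40°.
Largest gap = 232.47° ⇒ minimal covering band is its complement: 360° − 232.47° = 127.53°.
Band runs from +111.35° eastward to -121.12°, crossing the antimeridian.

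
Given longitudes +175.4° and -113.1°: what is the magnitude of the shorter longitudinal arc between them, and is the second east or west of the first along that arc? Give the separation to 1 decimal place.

71.5° east

Raw difference: -113.1 − 175.4 = -288.5°.
Normalise into (−180°, 180°]: -288.5° + 360° = 71.5°.
Positive ⇒ the second point lies to the east; separation 71.5°.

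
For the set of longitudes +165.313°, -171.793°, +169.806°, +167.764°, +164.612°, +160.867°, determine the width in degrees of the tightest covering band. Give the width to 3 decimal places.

Sort the longitudes: -171.793°, +160.867°, +164.612°, +165.313°, +167.764°, +169.806°.
Eastward gaps between consecutive values (wrapping around): 332.660°, 3.745°, 0.701°, 2.451°, 2.042°, 18.401°.
Largest gap = 332.660° ⇒ minimal covering band is its complement: 360° − 332.660° = 27.340°.
Band runs from +160.867° eastward to -171.793°, crossing the antimeridian.

27.340°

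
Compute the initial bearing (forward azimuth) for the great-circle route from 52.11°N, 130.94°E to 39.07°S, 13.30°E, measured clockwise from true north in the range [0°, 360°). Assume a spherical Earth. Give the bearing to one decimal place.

261.5°

Δλ = 13.30 − 130.94 = -117.64°.
θ = atan2( sin Δλ · cos φ₂ , cos φ₁ · sin φ₂ − sin φ₁ · cos φ₂ · cos Δλ )
  = atan2(-0.68778, -0.10283) = -98.504° → normalised to [0°, 360°): 261.496°.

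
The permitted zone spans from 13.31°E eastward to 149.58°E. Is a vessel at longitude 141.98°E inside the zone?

Yes

Band width going east from +13.31° to +149.58°: ((149.58 − 13.31) mod 360) = 136.27°.
Offset of +141.98° east of the west edge: ((141.98 − 13.31) mod 360) = 128.67°.
128.67° ≤ 136.27° ⇒ inside.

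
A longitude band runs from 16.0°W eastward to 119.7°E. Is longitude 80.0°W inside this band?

Band width going east from -16.0° to +119.7°: ((119.7 − -16.0) mod 360) = 135.7°.
Offset of -80.0° east of the west edge: ((-80.0 − -16.0) mod 360) = 296.0°.
296.0° > 135.7° ⇒ outside.

No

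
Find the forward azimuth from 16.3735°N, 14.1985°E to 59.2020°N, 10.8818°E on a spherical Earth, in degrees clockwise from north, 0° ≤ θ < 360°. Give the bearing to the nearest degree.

358°

Δλ = 10.8818 − 14.1985 = -3.3167°.
θ = atan2( sin Δλ · cos φ₂ , cos φ₁ · sin φ₂ − sin φ₁ · cos φ₂ · cos Δλ )
  = atan2(-0.02962, 0.68005) = -2.494° → normalised to [0°, 360°): 357.506°.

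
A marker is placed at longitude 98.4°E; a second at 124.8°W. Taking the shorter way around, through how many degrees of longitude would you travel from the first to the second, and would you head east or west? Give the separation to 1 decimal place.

Raw difference: -124.8 − 98.4 = -223.2°.
Normalise into (−180°, 180°]: -223.2° + 360° = 136.8°.
Positive ⇒ the second point lies to the east; separation 136.8°.

136.8° east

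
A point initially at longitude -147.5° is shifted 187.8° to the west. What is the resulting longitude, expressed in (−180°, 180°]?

Start at -147.5°; shift −187.8° → -335.3°.
-335.3° lies outside (−180°, 180°]; add 360° → +24.7°.

+24.7°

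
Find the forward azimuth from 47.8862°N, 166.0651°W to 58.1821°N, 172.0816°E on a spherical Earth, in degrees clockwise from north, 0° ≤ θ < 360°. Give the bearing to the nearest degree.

Δλ = 172.0816 − -166.0651 = 338.1467°; wrapped into (−180°, 180°]: -21.8533°.
θ = atan2( sin Δλ · cos φ₂ , cos φ₁ · sin φ₂ − sin φ₁ · cos φ₂ · cos Δλ )
  = atan2(-0.19625, 0.20684) = -43.495° → normalised to [0°, 360°): 316.505°.

317°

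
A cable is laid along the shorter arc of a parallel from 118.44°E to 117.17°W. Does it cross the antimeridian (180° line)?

Yes

Naïve |-117.17 − 118.44| = 235.61° > 180°, so the shorter arc goes the other way round — across 180°.
Signed shortest Δλ = ((-117.17 − 118.44 + 180) mod 360) − 180 = 124.39°.
Going east by 124.39° from +118.44° passes through 180° before reaching -117.17°.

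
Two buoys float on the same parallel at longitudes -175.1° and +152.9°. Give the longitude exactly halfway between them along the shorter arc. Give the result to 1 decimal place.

+168.9°

Signed shortest Δλ from -175.1° to +152.9° is -32.0°.
Midpoint longitude = -175.1° + (-32.0°)/2 = -175.1° − 16.0° = -191.1°.
Normalise into (−180°, 180°]: +168.9°.
(The naïve average (-175.1 + +152.9)/2 = -11.1° is on the wrong side of the globe.)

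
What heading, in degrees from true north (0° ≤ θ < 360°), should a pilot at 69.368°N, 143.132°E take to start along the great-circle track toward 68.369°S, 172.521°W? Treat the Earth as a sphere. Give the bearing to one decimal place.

155.8°

Δλ = -172.521 − 143.132 = -315.653°; wrapped into (−180°, 180°]: 44.347°.
θ = atan2( sin Δλ · cos φ₂ , cos φ₁ · sin φ₂ − sin φ₁ · cos φ₂ · cos Δλ )
  = atan2(0.25767, -0.57426) = 155.834° → normalised to [0°, 360°): 155.834°.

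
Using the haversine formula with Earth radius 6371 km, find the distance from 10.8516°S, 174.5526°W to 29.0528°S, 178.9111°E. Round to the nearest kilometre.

2135 km

Δλ = 178.9111 − -174.5526 = 353.4637°; wrapped into (−180°, 180°]: -6.5363°.
Δφ = -29.0528 − -10.8516 = -18.2012°.
a = sin²(Δφ/2) + cos φ₁ · cos φ₂ · sin²(Δλ/2) = 0.027808.
c = 2·atan2(√a, √(1−a)) = 0.33508 rad → d = 6371·c ≈ 2134.78 km.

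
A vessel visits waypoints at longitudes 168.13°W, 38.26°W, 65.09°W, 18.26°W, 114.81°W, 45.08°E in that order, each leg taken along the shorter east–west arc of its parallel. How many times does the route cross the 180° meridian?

0

Leg 1: -168.13° → -38.26°, shortest Δλ = 129.87° (east) — does not cross 180°.
Leg 2: -38.26° → -65.09°, shortest Δλ = -26.83° (west) — does not cross 180°.
Leg 3: -65.09° → -18.26°, shortest Δλ = 46.83° (east) — does not cross 180°.
Leg 4: -18.26° → -114.81°, shortest Δλ = -96.55° (west) — does not cross 180°.
Leg 5: -114.81° → +45.08°, shortest Δλ = 159.89° (east) — does not cross 180°.
Total crossings: 0.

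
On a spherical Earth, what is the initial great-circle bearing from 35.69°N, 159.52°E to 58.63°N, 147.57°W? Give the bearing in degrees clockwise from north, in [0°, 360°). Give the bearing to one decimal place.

Δλ = -147.57 − 159.52 = -307.09°; wrapped into (−180°, 180°]: 52.91°.
θ = atan2( sin Δλ · cos φ₂ , cos φ₁ · sin φ₂ − sin φ₁ · cos φ₂ · cos Δλ )
  = atan2(0.41525, 0.51031) = 39.136° → normalised to [0°, 360°): 39.136°.

39.1°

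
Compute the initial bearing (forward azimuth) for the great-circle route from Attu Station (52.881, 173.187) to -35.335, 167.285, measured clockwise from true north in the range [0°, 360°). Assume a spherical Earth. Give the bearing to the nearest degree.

Δλ = 167.285 − 173.187 = -5.902°.
θ = atan2( sin Δλ · cos φ₂ , cos φ₁ · sin φ₂ − sin φ₁ · cos φ₂ · cos Δλ )
  = atan2(-0.08388, -0.99607) = -175.186° → normalised to [0°, 360°): 184.814°.

185°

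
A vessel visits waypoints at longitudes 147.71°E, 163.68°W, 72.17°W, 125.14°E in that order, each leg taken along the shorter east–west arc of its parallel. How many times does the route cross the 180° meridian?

2

Leg 1: +147.71° → -163.68°, shortest Δλ = 48.61° (east) — crosses 180°.
Leg 2: -163.68° → -72.17°, shortest Δλ = 91.51° (east) — does not cross 180°.
Leg 3: -72.17° → +125.14°, shortest Δλ = -162.69° (west) — crosses 180°.
Total crossings: 2.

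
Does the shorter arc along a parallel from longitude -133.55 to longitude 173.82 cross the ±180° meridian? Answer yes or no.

Yes

Naïve |173.82 − -133.55| = 307.37° > 180°, so the shorter arc goes the other way round — across 180°.
Signed shortest Δλ = ((173.82 − -133.55 + 180) mod 360) − 180 = -52.63°.
Going west by 52.63° from -133.55° passes through 180° before reaching +173.82°.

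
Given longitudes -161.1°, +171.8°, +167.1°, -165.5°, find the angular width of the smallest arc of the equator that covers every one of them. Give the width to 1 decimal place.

Sort the longitudes: -165.5°, -161.1°, +167.1°, +171.8°.
Eastward gaps between consecutive values (wrapping around): 4.4°, 328.2°, 4.7°, 22.7°.
Largest gap = 328.2° ⇒ minimal covering band is its complement: 360° − 328.2° = 31.8°.
Band runs from +167.1° eastward to -161.1°, crossing the antimeridian.

31.8°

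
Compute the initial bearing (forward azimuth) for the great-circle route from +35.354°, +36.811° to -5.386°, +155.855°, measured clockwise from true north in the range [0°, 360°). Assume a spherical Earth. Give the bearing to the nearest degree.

77°

Δλ = 155.855 − 36.811 = 119.044°.
θ = atan2( sin Δλ · cos φ₂ , cos φ₁ · sin φ₂ − sin φ₁ · cos φ₂ · cos Δλ )
  = atan2(0.87039, 0.20312) = 76.864° → normalised to [0°, 360°): 76.864°.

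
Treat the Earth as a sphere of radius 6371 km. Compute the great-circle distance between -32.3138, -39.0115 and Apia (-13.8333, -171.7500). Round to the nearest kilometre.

12833 km

Δλ = -171.7500 − -39.0115 = -132.7385°.
Δφ = -13.8333 − -32.3138 = 18.4805°.
a = sin²(Δφ/2) + cos φ₁ · cos φ₂ · sin²(Δλ/2) = 0.714553.
c = 2·atan2(√a, √(1−a)) = 2.01430 rad → d = 6371·c ≈ 12833.10 km.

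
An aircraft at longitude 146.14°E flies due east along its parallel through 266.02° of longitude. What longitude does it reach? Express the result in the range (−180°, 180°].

Start at +146.14°; shift +266.02° → +412.16°.
+412.16° lies outside (−180°, 180°]; subtract 360° → +52.16°.

52.16°E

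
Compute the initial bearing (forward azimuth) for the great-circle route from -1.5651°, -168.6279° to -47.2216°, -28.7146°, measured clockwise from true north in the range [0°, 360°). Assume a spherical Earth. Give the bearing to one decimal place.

Δλ = -28.7146 − -168.6279 = 139.9133°.
θ = atan2( sin Δλ · cos φ₂ , cos φ₁ · sin φ₂ − sin φ₁ · cos φ₂ · cos Δλ )
  = atan2(0.43735, -0.74790) = 149.683° → normalised to [0°, 360°): 149.683°.

149.7°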